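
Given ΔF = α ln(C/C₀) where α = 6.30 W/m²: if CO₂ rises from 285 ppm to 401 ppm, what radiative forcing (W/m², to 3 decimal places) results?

ΔF = 2.151 W/m²

CO₂: 6.30 × ln(401/285) = 6.30 × ln(1.40702) = 6.30 × 0.34147 = 2.1513 W/m².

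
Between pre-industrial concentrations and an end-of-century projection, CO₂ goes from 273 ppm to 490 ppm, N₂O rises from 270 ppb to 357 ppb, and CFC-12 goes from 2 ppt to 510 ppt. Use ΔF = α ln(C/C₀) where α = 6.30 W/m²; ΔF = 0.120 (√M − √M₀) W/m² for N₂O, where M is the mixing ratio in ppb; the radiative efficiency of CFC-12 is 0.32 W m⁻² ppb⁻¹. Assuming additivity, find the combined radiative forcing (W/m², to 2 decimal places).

ΔF = 4.14 W/m²

CO₂: 6.30 × ln(490/273) = 6.30 × ln(1.79487) = 6.30 × 0.58493 = 3.6851 W/m².
N₂O: 0.120 × (√357 − √270) = 0.120 × (18.8944 − 16.4317) = 0.120 × 2.4627 = 0.2955 W/m².
CFC-12: Δ = 510 − 2 = 508 ppt = 0.508 ppb; ΔF = 0.32 × 0.508 = 0.1626 W/m².
Total ΔF = 3.6851 + 0.2955 + 0.1626 = 4.1432 W/m².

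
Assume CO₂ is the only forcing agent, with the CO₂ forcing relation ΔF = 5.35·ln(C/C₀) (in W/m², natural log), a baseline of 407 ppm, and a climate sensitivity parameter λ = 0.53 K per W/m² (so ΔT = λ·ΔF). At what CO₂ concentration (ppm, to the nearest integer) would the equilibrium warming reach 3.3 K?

Required forcing: ΔF = ΔT/λ = 3.3/0.53 = 6.2264 W/m².
Then ln(C/407) = ΔF/5.35 = 6.2264/5.35 = 1.16381.
So C = 407 × e^1.16381 = 407 × 3.20211 = 1303.26 ppm.

C ≈ 1303 ppm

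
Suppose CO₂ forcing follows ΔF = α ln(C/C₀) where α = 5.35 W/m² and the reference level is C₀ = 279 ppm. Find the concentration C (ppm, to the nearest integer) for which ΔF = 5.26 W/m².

Set 5.35 ln(C/279) = 5.26, so ln(C/279) = 5.26/5.35 = 0.98318.
Then C/279 = e^0.98318 = 2.67294, giving C = 279 × 2.67294 = 745.75 ppm.

C ≈ 746 ppm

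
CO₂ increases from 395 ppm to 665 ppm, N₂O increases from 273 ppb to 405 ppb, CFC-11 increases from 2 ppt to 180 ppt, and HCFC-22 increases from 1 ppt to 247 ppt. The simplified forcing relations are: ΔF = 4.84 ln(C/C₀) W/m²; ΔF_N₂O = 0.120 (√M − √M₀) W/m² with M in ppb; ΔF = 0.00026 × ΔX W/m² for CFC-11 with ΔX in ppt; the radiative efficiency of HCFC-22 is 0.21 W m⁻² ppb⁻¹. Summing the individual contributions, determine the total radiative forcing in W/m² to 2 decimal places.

ΔF = 3.05 W/m²

CO₂: 4.84 × ln(665/395) = 4.84 × ln(1.68354) = 4.84 × 0.52090 = 2.5212 W/m².
N₂O: 0.120 × (√405 − √273) = 0.120 × (20.1246 − 16.5227) = 0.120 × 3.6019 = 0.4322 W/m².
CFC-11: ΔF = 0.00026 × (180 − 2) = 0.00026 × 178 = 0.0463 W/m².
HCFC-22: Δ = 247 − 1 = 246 ppt = 0.246 ppb; ΔF = 0.21 × 0.246 = 0.0517 W/m².
Total ΔF = 2.5212 + 0.4322 + 0.0463 + 0.0517 = 3.0514 W/m².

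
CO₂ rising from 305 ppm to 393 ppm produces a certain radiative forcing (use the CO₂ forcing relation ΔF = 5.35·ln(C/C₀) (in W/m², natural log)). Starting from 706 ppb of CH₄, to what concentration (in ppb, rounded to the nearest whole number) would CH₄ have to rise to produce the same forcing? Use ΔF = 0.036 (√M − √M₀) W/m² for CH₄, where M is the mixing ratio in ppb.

CO₂ forcing: 5.35 × ln(393/305) = 5.35 × 0.253498 = 1.35621 W/m².
Set 0.036(√M − √706) = 1.35621: √M = 1.35621/0.036 + √706 = 37.6725 + 26.5707 = 64.2432.
M = (64.2432)² = 4127.19 ppb.

M ≈ 4127 ppb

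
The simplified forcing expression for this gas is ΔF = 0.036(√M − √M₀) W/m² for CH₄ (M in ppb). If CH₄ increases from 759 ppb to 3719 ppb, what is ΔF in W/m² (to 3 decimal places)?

CH₄: 0.036 × (√3719 − √759) = 0.036 × (60.9836 − 27.5500) = 0.036 × 33.4336 = 1.2036 W/m².

ΔF = 1.204 W/m²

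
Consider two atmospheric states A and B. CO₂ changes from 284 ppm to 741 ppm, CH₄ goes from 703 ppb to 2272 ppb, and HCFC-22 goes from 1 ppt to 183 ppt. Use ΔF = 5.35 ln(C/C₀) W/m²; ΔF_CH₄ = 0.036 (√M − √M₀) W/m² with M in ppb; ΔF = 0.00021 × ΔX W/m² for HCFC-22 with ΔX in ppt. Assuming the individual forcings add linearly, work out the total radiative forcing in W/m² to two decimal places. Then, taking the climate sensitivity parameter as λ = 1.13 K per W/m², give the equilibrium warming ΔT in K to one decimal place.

ΔF = 5.93 W/m²; ΔT = 6.7 K

CO₂: 5.35 × ln(741/284) = 5.35 × ln(2.60915) = 5.35 × 0.95902 = 5.1308 W/m².
CH₄: 0.036 × (√2272 − √703) = 0.036 × (47.6655 − 26.5141) = 0.036 × 21.1514 = 0.7615 W/m².
HCFC-22: ΔF = 0.00021 × (183 − 1) = 0.00021 × 182 = 0.0382 W/m².
Total ΔF = 5.1308 + 0.7615 + 0.0382 = 5.9305 W/m².
ΔT = λ ΔF = 1.13 × 5.93 = 6.7009 K.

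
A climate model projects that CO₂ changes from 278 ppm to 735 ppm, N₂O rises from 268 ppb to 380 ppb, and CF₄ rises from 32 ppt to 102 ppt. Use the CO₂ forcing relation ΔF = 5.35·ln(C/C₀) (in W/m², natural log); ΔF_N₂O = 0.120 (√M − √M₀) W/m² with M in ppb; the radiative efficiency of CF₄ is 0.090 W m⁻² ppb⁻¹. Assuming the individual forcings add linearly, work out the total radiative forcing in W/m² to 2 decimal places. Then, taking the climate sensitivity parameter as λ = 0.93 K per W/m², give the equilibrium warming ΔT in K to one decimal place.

ΔF = 5.58 W/m²; ΔT = 5.2 K

CO₂: 5.35 × ln(735/278) = 5.35 × ln(2.64388) = 5.35 × 0.97225 = 5.2015 W/m².
N₂O: 0.120 × (√380 − √268) = 0.120 × (19.4936 − 16.3707) = 0.120 × 3.1229 = 0.3747 W/m².
CF₄: Δ = 102 − 32 = 70 ppt = 0.070 ppb; ΔF = 0.090 × 0.070 = 0.0063 W/m².
Total ΔF = 5.2015 + 0.3747 + 0.0063 = 5.5825 W/m².
ΔT = λ ΔF = 0.93 × 5.58 = 5.1894 K.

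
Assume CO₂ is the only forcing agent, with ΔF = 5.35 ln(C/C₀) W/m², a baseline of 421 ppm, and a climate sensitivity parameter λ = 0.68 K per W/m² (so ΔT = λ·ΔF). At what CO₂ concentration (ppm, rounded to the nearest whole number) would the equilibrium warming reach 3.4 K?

C ≈ 1072 ppm

Required forcing: ΔF = ΔT/λ = 3.4/0.68 = 5.0000 W/m².
Then ln(C/421) = ΔF/5.35 = 5.0000/5.35 = 0.93458.
So C = 421 × e^0.93458 = 421 × 2.54614 = 1071.92 ppm.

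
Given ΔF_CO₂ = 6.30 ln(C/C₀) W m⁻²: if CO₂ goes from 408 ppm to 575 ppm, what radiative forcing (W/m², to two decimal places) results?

ΔF = 2.16 W/m²

CO₂: 6.30 × ln(575/408) = 6.30 × ln(1.40931) = 6.30 × 0.34310 = 2.1615 W/m².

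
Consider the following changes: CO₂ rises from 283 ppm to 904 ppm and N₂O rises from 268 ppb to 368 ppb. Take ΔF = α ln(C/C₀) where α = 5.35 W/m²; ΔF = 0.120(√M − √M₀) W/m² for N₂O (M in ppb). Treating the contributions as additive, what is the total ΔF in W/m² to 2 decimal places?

CO₂: 5.35 × ln(904/283) = 5.35 × ln(3.19435) = 5.35 × 1.16138 = 6.2134 W/m².
N₂O: 0.120 × (√368 − √268) = 0.120 × (19.1833 − 16.3707) = 0.120 × 2.8126 = 0.3375 W/m².
Total ΔF = 6.2134 + 0.3375 = 6.5509 W/m².

ΔF = 6.55 W/m²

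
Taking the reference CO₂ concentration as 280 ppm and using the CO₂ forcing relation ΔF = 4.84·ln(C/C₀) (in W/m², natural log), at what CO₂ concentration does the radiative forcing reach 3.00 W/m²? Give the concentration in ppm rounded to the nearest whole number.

C ≈ 520 ppm

Set 4.84 ln(C/280) = 3.00, so ln(C/280) = 3.00/4.84 = 0.61983.
Then C/280 = e^0.61983 = 1.85861, giving C = 280 × 1.85861 = 520.41 ppm.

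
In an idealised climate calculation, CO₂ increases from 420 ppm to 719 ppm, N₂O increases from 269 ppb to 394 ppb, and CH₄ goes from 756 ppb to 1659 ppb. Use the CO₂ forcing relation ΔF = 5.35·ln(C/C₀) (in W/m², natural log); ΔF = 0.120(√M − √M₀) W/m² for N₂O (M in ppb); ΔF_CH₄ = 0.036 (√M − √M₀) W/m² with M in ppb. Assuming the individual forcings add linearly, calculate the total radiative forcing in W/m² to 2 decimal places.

CO₂: 5.35 × ln(719/420) = 5.35 × ln(1.71190) = 5.35 × 0.53760 = 2.8762 W/m².
N₂O: 0.120 × (√394 − √269) = 0.120 × (19.8494 − 16.4012) = 0.120 × 3.4482 = 0.4138 W/m².
CH₄: 0.036 × (√1659 − √756) = 0.036 × (40.7308 − 27.4955) = 0.036 × 13.2353 = 0.4765 W/m².
Total ΔF = 2.8762 + 0.4138 + 0.4765 = 3.7665 W/m².

ΔF = 3.77 W/m²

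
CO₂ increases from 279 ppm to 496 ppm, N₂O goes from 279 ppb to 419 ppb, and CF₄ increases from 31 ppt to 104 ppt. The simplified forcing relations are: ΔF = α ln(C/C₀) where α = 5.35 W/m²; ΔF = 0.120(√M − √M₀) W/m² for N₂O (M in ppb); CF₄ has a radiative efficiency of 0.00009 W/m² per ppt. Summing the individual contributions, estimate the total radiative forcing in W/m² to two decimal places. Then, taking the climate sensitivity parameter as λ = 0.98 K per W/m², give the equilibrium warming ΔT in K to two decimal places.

CO₂: 5.35 × ln(496/279) = 5.35 × ln(1.77778) = 5.35 × 0.57537 = 3.0782 W/m².
N₂O: 0.120 × (√419 − √279) = 0.120 × (20.4695 − 16.7033) = 0.120 × 3.7662 = 0.4519 W/m².
CF₄: ΔF = 0.00009 × (104 − 31) = 0.00009 × 73 = 0.0066 W/m².
Total ΔF = 3.0782 + 0.4519 + 0.0066 = 3.5367 W/m².
ΔT = λ ΔF = 0.98 × 3.54 = 3.4692 K.

ΔF = 3.54 W/m²; ΔT = 3.47 K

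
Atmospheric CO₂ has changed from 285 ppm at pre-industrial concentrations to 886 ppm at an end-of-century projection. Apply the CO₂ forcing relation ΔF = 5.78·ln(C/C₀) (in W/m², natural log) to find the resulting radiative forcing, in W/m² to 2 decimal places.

CO₂ absorption bands are partially saturated, so forcing scales with the logarithm of the concentration ratio.
CO₂: 5.78 × ln(886/285) = 5.78 × ln(3.10877) = 5.78 × 1.13423 = 6.5558 W/m².

ΔF = 6.56 W/m²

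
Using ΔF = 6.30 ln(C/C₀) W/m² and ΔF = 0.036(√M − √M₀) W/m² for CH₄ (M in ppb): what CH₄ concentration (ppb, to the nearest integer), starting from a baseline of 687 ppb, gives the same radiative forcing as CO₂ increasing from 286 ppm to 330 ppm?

M ≈ 2627 ppb

CO₂ forcing: 6.30 × ln(330/286) = 6.30 × 0.143101 = 0.90154 W/m².
Set 0.036(√M − √687) = 0.90154: √M = 0.90154/0.036 + √687 = 25.0428 + 26.2107 = 51.2535.
M = (51.2535)² = 2626.92 ppb.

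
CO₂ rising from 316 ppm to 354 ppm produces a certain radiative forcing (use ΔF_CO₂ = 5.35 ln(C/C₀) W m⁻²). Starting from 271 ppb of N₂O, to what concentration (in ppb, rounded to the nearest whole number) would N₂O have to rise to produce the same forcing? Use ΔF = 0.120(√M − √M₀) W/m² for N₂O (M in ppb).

M ≈ 463 ppb

CO₂ forcing: 5.35 × ln(354/316) = 5.35 × 0.113555 = 0.60752 W/m².
Set 0.120(√M − √271) = 0.60752: √M = 0.60752/0.120 + √271 = 5.0627 + 16.4621 = 21.5248.
M = (21.5248)² = 463.32 ppb.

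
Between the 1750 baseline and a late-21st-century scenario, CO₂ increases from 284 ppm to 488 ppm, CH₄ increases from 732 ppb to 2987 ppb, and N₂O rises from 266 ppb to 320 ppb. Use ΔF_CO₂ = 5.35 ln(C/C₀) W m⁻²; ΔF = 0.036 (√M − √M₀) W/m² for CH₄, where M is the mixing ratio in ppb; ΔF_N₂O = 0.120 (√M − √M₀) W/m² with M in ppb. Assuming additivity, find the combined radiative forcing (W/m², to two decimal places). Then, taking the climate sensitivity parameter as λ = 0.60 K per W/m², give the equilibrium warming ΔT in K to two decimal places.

ΔF = 4.08 W/m²; ΔT = 2.45 K

CO₂: 5.35 × ln(488/284) = 5.35 × ln(1.71831) = 5.35 × 0.54134 = 2.8962 W/m².
CH₄: 0.036 × (√2987 − √732) = 0.036 × (54.6535 − 27.0555) = 0.036 × 27.5980 = 0.9935 W/m².
N₂O: 0.120 × (√320 − √266) = 0.120 × (17.8885 − 16.3095) = 0.120 × 1.5790 = 0.1895 W/m².
Total ΔF = 2.8962 + 0.9935 + 0.1895 = 4.0792 W/m².
ΔT = λ ΔF = 0.60 × 4.08 = 2.4480 K.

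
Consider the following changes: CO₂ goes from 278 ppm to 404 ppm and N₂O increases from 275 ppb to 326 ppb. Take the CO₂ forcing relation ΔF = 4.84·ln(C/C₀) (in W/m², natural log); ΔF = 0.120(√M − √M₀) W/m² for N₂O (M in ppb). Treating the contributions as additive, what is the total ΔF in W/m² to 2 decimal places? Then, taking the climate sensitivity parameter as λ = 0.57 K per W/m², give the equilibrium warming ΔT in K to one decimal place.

CO₂: 4.84 × ln(404/278) = 4.84 × ln(1.45324) = 4.84 × 0.37380 = 1.8092 W/m².
N₂O: 0.120 × (√326 − √275) = 0.120 × (18.0555 − 16.5831) = 0.120 × 1.4724 = 0.1767 W/m².
Total ΔF = 1.8092 + 0.1767 = 1.9859 W/m².
ΔT = λ ΔF = 0.57 × 1.99 = 1.1343 K.

ΔF = 1.99 W/m²; ΔT = 1.1 K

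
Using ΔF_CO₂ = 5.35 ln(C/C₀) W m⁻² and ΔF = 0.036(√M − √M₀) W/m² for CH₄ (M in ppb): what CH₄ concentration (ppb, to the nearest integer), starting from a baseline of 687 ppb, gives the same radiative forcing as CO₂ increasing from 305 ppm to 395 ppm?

M ≈ 4178 ppb

CO₂ forcing: 5.35 × ln(395/305) = 5.35 × 0.258574 = 1.38337 W/m².
Set 0.036(√M − √687) = 1.38337: √M = 1.38337/0.036 + √687 = 38.4269 + 26.2107 = 64.6376.
M = (64.6376)² = 4178.02 ppb.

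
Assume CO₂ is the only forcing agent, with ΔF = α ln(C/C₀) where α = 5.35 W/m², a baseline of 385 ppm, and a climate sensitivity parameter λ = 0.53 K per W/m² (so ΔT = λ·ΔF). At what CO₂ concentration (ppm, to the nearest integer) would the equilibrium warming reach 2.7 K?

Required forcing: ΔF = ΔT/λ = 2.7/0.53 = 5.0943 W/m².
Then ln(C/385) = ΔF/5.35 = 5.0943/5.35 = 0.95221.
So C = 385 × e^0.95221 = 385 × 2.59143 = 997.70 ppm.

C ≈ 998 ppm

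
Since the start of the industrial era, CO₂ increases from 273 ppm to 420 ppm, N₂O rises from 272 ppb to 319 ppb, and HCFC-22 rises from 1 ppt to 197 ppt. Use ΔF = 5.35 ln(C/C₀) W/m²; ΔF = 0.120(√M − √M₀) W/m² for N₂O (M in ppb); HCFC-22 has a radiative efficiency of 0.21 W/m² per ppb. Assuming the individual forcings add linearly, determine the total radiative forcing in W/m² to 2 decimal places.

ΔF = 2.51 W/m²

CO₂: 5.35 × ln(420/273) = 5.35 × ln(1.53846) = 5.35 × 0.43078 = 2.3047 W/m².
N₂O: 0.120 × (√319 − √272) = 0.120 × (17.8606 − 16.4924) = 0.120 × 1.3682 = 0.1642 W/m².
HCFC-22: Δ = 197 − 1 = 196 ppt = 0.196 ppb; ΔF = 0.21 × 0.196 = 0.0412 W/m².
Total ΔF = 2.3047 + 0.1642 + 0.0412 = 2.5101 W/m².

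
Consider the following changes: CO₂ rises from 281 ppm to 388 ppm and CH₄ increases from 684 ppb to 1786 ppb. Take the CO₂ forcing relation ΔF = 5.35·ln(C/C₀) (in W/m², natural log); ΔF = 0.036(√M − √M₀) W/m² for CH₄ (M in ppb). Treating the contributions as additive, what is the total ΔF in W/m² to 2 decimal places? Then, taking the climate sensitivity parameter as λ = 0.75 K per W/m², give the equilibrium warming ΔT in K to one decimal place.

CO₂: 5.35 × ln(388/281) = 5.35 × ln(1.38078) = 5.35 × 0.32265 = 1.7262 W/m².
CH₄: 0.036 × (√1786 − √684) = 0.036 × (42.2611 − 26.1534) = 0.036 × 16.1077 = 0.5799 W/m².
Total ΔF = 1.7262 + 0.5799 = 2.3061 W/m².
ΔT = λ ΔF = 0.75 × 2.31 = 1.7325 K.

ΔF = 2.31 W/m²; ΔT = 1.7 K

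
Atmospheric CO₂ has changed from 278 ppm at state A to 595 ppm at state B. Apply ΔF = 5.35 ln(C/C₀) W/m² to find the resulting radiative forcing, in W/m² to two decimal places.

CO₂ absorption bands are partially saturated, so forcing scales with the logarithm of the concentration ratio.
CO₂: 5.35 × ln(595/278) = 5.35 × ln(2.14029) = 5.35 × 0.76094 = 4.0710 W/m².

ΔF = 4.07 W/m²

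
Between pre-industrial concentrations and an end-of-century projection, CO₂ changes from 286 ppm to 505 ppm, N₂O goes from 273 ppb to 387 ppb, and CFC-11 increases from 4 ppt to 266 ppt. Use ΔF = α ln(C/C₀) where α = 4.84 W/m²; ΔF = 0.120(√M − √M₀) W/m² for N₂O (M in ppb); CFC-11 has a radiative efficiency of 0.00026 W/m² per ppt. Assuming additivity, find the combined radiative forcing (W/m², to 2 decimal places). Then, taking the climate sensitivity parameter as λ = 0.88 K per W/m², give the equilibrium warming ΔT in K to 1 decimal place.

CO₂: 4.84 × ln(505/286) = 4.84 × ln(1.76573) = 4.84 × 0.56856 = 2.7518 W/m².
N₂O: 0.120 × (√387 − √273) = 0.120 × (19.6723 − 16.5227) = 0.120 × 3.1496 = 0.3780 W/m².
CFC-11: ΔF = 0.00026 × (266 − 4) = 0.00026 × 262 = 0.0681 W/m².
Total ΔF = 2.7518 + 0.3780 + 0.0681 = 3.1979 W/m².
ΔT = λ ΔF = 0.88 × 3.20 = 2.8160 K.

ΔF = 3.20 W/m²; ΔT = 2.8 K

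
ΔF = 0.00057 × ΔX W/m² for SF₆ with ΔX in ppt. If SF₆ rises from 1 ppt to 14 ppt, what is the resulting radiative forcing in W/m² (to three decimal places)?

ΔF = 0.007 W/m²

SF₆: ΔF = 0.00057 × (14 − 1) = 0.00057 × 13 = 0.0074 W/m².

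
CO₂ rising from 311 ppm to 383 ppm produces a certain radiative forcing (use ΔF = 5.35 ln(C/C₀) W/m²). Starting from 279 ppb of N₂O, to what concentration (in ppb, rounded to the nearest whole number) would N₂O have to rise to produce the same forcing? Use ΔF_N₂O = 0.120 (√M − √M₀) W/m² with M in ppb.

M ≈ 675 ppb

CO₂ forcing: 5.35 × ln(383/311) = 5.35 × 0.208242 = 1.11409 W/m².
Set 0.120(√M − √279) = 1.11409: √M = 1.11409/0.120 + √279 = 9.2841 + 16.7033 = 25.9874.
M = (25.9874)² = 675.34 ppb.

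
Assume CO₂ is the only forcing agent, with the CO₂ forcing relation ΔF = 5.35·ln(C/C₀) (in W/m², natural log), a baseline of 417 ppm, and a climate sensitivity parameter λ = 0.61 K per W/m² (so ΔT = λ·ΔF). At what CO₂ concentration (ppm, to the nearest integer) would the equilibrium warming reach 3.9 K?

Required forcing: ΔF = ΔT/λ = 3.9/0.61 = 6.3934 W/m².
Then ln(C/417) = ΔF/5.35 = 6.3934/5.35 = 1.19503.
So C = 417 × e^1.19503 = 417 × 3.30366 = 1377.63 ppm.

C ≈ 1378 ppm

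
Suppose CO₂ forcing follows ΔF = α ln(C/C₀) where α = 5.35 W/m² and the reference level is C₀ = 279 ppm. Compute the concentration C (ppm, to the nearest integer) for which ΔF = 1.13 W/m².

Set 5.35 ln(C/279) = 1.13, so ln(C/279) = 1.13/5.35 = 0.21121.
Then C/279 = e^0.21121 = 1.23517, giving C = 279 × 1.23517 = 344.61 ppm.

C ≈ 345 ppm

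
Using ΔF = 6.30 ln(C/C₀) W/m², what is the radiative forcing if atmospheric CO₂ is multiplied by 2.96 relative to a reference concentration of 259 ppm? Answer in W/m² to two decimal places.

Because the forcing depends only on the ratio C/C₀, the initial concentration does not enter.
ΔF = 6.30 × ln(2.96) = 6.30 × 1.08519 = 6.8367 W/m².

ΔF = 6.84 W/m²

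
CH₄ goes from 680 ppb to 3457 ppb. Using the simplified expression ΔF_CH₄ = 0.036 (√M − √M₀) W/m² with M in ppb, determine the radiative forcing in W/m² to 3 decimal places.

ΔF = 1.178 W/m²

CH₄: 0.036 × (√3457 − √680) = 0.036 × (58.7963 − 26.0768) = 0.036 × 32.7195 = 1.1779 W/m².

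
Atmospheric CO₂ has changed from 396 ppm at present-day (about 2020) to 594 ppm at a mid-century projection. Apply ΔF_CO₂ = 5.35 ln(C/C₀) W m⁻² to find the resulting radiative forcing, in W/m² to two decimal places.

CO₂: 5.35 × ln(594/396) = 5.35 × ln(1.50000) = 5.35 × 0.40547 = 2.1693 W/m².

ΔF = 2.17 W/m²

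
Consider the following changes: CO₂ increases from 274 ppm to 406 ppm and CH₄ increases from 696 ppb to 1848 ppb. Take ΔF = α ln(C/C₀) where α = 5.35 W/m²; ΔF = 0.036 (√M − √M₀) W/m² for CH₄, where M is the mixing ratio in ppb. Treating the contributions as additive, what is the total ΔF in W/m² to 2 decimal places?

CO₂: 5.35 × ln(406/274) = 5.35 × ln(1.48175) = 5.35 × 0.39322 = 2.1037 W/m².
CH₄: 0.036 × (√1848 − √696) = 0.036 × (42.9884 − 26.3818) = 0.036 × 16.6066 = 0.5978 W/m².
Total ΔF = 2.1037 + 0.5978 = 2.7015 W/m².

ΔF = 2.70 W/m²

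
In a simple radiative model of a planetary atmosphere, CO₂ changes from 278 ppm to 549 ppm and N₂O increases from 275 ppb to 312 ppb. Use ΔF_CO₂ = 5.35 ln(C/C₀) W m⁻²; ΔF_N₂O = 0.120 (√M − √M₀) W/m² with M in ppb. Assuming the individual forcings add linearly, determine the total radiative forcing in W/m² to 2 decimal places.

ΔF = 3.77 W/m²

CO₂: 5.35 × ln(549/278) = 5.35 × ln(1.97482) = 5.35 × 0.68048 = 3.6406 W/m².
N₂O: 0.120 × (√312 − √275) = 0.120 × (17.6635 − 16.5831) = 0.120 × 1.0804 = 0.1296 W/m².
Total ΔF = 3.6406 + 0.1296 = 3.7702 W/m².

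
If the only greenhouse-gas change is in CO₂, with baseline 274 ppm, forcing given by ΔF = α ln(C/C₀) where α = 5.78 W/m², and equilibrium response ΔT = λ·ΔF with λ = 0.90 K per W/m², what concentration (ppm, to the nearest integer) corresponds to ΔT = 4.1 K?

Required forcing: ΔF = ΔT/λ = 4.1/0.90 = 4.5556 W/m².
Then ln(C/274) = ΔF/5.78 = 4.5556/5.78 = 0.78817.
So C = 274 × e^0.78817 = 274 × 2.19937 = 602.63 ppm.

C ≈ 603 ppm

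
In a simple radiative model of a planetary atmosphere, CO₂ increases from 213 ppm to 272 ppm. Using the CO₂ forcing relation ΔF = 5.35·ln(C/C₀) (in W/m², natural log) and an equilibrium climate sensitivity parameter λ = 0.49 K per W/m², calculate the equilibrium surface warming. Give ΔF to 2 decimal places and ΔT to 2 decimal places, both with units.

ΔF = 1.31 W/m²; ΔT = 0.64 K

CO₂: 5.35 × ln(272/213) = 5.35 × ln(1.27700) = 5.35 × 0.24451 = 1.3081 W/m².
ΔT = λ ΔF = 0.49 × 1.31 = 0.6419 K.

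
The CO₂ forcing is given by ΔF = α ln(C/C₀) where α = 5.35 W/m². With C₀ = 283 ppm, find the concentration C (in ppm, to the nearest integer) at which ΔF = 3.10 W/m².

C ≈ 505 ppm

Set 5.35 ln(C/283) = 3.10, so ln(C/283) = 3.10/5.35 = 0.57944.
Then C/283 = e^0.57944 = 1.78504, giving C = 283 × 1.78504 = 505.17 ppm.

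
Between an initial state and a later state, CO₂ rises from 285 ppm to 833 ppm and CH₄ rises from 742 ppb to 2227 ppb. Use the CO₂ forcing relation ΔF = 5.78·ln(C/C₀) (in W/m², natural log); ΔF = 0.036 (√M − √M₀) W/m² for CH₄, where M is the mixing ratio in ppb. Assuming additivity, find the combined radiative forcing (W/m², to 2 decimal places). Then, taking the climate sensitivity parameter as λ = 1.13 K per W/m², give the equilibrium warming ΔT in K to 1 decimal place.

CO₂: 5.78 × ln(833/285) = 5.78 × ln(2.92281) = 5.78 × 1.07255 = 6.1993 W/m².
CH₄: 0.036 × (√2227 − √742) = 0.036 × (47.1911 − 27.2397) = 0.036 × 19.9514 = 0.7183 W/m².
Total ΔF = 6.1993 + 0.7183 = 6.9176 W/m².
ΔT = λ ΔF = 1.13 × 6.92 = 7.8196 K.

ΔF = 6.92 W/m²; ΔT = 7.8 K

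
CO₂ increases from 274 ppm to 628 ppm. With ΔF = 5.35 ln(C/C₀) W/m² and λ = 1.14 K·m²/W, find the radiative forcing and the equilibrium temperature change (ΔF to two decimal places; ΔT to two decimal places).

ΔF = 4.44 W/m²; ΔT = 5.06 K

CO₂: 5.35 × ln(628/274) = 5.35 × ln(2.29197) = 5.35 × 0.82941 = 4.4373 W/m².
ΔT = λ ΔF = 1.14 × 4.44 = 5.0616 K.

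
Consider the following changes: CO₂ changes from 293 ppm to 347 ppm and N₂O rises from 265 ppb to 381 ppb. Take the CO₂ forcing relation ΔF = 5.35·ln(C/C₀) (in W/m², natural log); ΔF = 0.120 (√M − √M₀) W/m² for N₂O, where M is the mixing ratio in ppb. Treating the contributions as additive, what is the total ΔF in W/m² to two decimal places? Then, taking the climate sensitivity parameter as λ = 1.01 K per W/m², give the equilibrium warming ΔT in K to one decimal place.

ΔF = 1.29 W/m²; ΔT = 1.3 K

CO₂: 5.35 × ln(347/293) = 5.35 × ln(1.18430) = 5.35 × 0.16915 = 0.9050 W/m².
N₂O: 0.120 × (√381 − √265) = 0.120 × (19.5192 − 16.2788) = 0.120 × 3.2404 = 0.3888 W/m².
Total ΔF = 0.9050 + 0.3888 = 1.2938 W/m².
ΔT = λ ΔF = 1.01 × 1.29 = 1.3029 K.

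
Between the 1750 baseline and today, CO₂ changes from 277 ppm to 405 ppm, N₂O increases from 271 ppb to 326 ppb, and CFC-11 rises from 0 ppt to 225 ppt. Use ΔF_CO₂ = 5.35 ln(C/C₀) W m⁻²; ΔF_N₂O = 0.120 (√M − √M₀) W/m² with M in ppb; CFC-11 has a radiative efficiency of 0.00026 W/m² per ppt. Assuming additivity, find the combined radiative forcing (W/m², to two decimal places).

ΔF = 2.28 W/m²

CO₂: 5.35 × ln(405/277) = 5.35 × ln(1.46209) = 5.35 × 0.37987 = 2.0323 W/m².
N₂O: 0.120 × (√326 − √271) = 0.120 × (18.0555 − 16.4621) = 0.120 × 1.5934 = 0.1912 W/m².
CFC-11: ΔF = 0.00026 × (225 − 0) = 0.00026 × 225 = 0.0585 W/m².
Total ΔF = 2.0323 + 0.1912 + 0.0585 = 2.2820 W/m².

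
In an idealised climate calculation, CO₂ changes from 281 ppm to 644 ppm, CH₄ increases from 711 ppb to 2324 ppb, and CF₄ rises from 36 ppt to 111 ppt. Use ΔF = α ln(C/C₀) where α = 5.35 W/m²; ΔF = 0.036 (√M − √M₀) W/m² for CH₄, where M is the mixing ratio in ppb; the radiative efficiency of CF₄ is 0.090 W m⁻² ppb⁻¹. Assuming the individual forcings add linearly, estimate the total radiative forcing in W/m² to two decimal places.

CO₂: 5.35 × ln(644/281) = 5.35 × ln(2.29181) = 5.35 × 0.82934 = 4.4370 W/m².
CH₄: 0.036 × (√2324 − √711) = 0.036 × (48.2079 − 26.6646) = 0.036 × 21.5433 = 0.7756 W/m².
CF₄: Δ = 111 − 36 = 75 ppt = 0.075 ppb; ΔF = 0.090 × 0.075 = 0.0068 W/m².
Total ΔF = 4.4370 + 0.7756 + 0.0068 = 5.2194 W/m².

ΔF = 5.22 W/m²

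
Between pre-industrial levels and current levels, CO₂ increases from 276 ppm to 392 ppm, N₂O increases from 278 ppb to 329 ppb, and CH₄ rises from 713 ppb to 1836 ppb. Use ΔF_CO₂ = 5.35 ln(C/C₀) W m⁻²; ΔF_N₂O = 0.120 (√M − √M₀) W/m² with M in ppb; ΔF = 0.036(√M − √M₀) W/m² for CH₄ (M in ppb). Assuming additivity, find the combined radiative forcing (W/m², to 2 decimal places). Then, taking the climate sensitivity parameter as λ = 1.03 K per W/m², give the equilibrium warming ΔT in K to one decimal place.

CO₂: 5.35 × ln(392/276) = 5.35 × ln(1.42029) = 5.35 × 0.35086 = 1.8771 W/m².
N₂O: 0.120 × (√329 − √278) = 0.120 × (18.1384 − 16.6733) = 0.120 × 1.4651 = 0.1758 W/m².
CH₄: 0.036 × (√1836 − √713) = 0.036 × (42.8486 − 26.7021) = 0.036 × 16.1465 = 0.5813 W/m².
Total ΔF = 1.8771 + 0.1758 + 0.5813 = 2.6342 W/m².
ΔT = λ ΔF = 1.03 × 2.63 = 2.7089 K.

ΔF = 2.63 W/m²; ΔT = 2.7 K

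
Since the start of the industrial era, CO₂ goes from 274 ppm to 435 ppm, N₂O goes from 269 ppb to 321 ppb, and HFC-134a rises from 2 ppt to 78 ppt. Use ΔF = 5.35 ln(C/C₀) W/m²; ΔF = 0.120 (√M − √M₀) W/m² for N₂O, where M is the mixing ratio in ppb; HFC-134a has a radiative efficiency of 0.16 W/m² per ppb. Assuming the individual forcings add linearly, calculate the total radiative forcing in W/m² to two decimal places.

ΔF = 2.67 W/m²

CO₂: 5.35 × ln(435/274) = 5.35 × ln(1.58759) = 5.35 × 0.46222 = 2.4729 W/m².
N₂O: 0.120 × (√321 − √269) = 0.120 × (17.9165 − 16.4012) = 0.120 × 1.5153 = 0.1818 W/m².
HFC-134a: Δ = 78 − 2 = 76 ppt = 0.076 ppb; ΔF = 0.16 × 0.076 = 0.0122 W/m².
Total ΔF = 2.4729 + 0.1818 + 0.0122 = 2.6669 W/m².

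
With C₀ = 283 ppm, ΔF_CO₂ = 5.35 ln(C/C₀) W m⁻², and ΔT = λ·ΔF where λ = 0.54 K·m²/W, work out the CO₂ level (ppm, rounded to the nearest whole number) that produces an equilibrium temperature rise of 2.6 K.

C ≈ 696 ppm

Required forcing: ΔF = ΔT/λ = 2.6/0.54 = 4.8148 W/m².
Then ln(C/283) = ΔF/5.35 = 4.8148/5.35 = 0.89996.
So C = 283 × e^0.89996 = 283 × 2.45950 = 696.04 ppm.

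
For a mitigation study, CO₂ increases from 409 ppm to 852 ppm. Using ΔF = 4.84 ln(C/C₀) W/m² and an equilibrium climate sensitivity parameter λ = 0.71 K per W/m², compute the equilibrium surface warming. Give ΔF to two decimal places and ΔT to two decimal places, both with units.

ΔF = 3.55 W/m²; ΔT = 2.52 K

CO₂: 4.84 × ln(852/409) = 4.84 × ln(2.08313) = 4.84 × 0.73387 = 3.5519 W/m².
ΔT = λ ΔF = 0.71 × 3.55 = 2.5205 K.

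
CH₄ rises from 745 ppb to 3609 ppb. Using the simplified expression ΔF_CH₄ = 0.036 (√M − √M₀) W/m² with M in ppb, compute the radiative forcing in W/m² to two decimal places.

ΔF = 1.18 W/m²

CH₄: 0.036 × (√3609 − √745) = 0.036 × (60.0750 − 27.2947) = 0.036 × 32.7803 = 1.1801 W/m².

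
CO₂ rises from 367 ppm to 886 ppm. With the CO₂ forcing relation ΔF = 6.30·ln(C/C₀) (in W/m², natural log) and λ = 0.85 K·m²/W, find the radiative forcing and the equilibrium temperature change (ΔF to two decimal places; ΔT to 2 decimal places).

ΔF = 5.55 W/m²; ΔT = 4.72 K

CO₂: 6.30 × ln(886/367) = 6.30 × ln(2.41417) = 6.30 × 0.88136 = 5.5526 W/m².
ΔT = λ ΔF = 0.85 × 5.55 = 4.7175 K.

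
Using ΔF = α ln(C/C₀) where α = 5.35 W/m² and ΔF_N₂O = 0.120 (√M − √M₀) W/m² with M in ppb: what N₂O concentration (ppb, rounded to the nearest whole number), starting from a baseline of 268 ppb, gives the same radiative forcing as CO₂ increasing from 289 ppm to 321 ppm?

M ≈ 443 ppb

CO₂ forcing: 5.35 × ln(321/289) = 5.35 × 0.105014 = 0.56182 W/m².
Set 0.120(√M − √268) = 0.56182: √M = 0.56182/0.120 + √268 = 4.6818 + 16.3707 = 21.0525.
M = (21.0525)² = 443.21 ppb.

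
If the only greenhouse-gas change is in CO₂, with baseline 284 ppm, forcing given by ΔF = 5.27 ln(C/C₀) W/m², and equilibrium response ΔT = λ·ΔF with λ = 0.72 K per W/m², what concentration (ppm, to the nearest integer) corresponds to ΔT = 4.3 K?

Required forcing: ΔF = ΔT/λ = 4.3/0.72 = 5.9722 W/m².
Then ln(C/284) = ΔF/5.27 = 5.9722/5.27 = 1.13324.
So C = 284 × e^1.13324 = 284 × 3.10570 = 882.02 ppm.

C ≈ 882 ppm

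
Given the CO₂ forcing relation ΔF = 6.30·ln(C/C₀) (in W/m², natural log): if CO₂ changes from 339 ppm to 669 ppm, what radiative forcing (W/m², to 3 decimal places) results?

CO₂ absorption bands are partially saturated, so forcing scales with the logarithm of the concentration ratio.
CO₂: 6.30 × ln(669/339) = 6.30 × ln(1.97345) = 6.30 × 0.67978 = 4.2826 W/m².

ΔF = 4.283 W/m²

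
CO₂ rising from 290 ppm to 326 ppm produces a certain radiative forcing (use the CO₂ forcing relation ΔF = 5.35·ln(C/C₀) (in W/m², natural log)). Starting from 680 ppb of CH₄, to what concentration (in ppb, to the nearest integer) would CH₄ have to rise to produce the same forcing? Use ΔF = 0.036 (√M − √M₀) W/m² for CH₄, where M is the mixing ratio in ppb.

M ≈ 1889 ppb

CO₂ forcing: 5.35 × ln(326/290) = 5.35 × 0.117016 = 0.62604 W/m².
Set 0.036(√M − √680) = 0.62604: √M = 0.62604/0.036 + √680 = 17.3900 + 26.0768 = 43.4668.
M = (43.4668)² = 1889.36 ppb.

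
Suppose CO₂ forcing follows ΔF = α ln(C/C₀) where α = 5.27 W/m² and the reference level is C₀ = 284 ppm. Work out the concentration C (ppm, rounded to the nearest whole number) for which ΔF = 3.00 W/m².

C ≈ 502 ppm

Set 5.27 ln(C/284) = 3.00, so ln(C/284) = 3.00/5.27 = 0.56926.
Then C/284 = e^0.56926 = 1.76696, giving C = 284 × 1.76696 = 501.82 ppm.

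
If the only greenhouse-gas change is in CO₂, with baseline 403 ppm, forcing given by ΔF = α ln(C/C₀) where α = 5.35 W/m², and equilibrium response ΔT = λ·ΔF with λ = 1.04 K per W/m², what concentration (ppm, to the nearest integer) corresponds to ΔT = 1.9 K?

Required forcing: ΔF = ΔT/λ = 1.9/1.04 = 1.8269 W/m².
Then ln(C/403) = ΔF/5.35 = 1.8269/5.35 = 0.34148.
So C = 403 × e^0.34148 = 403 × 1.40703 = 567.03 ppm.

C ≈ 567 ppm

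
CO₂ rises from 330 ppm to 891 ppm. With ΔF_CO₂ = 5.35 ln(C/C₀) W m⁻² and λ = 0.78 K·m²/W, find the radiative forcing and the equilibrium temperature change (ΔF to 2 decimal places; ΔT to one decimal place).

CO₂: 5.35 × ln(891/330) = 5.35 × ln(2.70000) = 5.35 × 0.99325 = 5.3139 W/m².
ΔT = λ ΔF = 0.78 × 5.31 = 4.1418 K.

ΔF = 5.31 W/m²; ΔT = 4.1 K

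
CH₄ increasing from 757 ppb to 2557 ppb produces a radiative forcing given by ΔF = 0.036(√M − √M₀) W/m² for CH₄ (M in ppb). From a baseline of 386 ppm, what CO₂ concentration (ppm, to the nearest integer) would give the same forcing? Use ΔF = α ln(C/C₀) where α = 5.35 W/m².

CH₄ forcing: 0.036 × (√2557 − √757) = 0.036 × (50.5668 − 27.5136) = 0.036 × 23.0532 = 0.82992 W/m².
Set 5.35 ln(C/386) = 0.82992: ln(C/386) = 0.82992/5.35 = 0.15513, so C = 386 × e^0.15513 = 386 × 1.16781 = 450.77 ppm.

C ≈ 451 ppm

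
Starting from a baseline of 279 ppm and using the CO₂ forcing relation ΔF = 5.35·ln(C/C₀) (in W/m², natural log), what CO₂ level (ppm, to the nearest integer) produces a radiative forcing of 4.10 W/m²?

Set 5.35 ln(C/279) = 4.10, so ln(C/279) = 4.10/5.35 = 0.76636.
Then C/279 = e^0.76636 = 2.15192, giving C = 279 × 2.15192 = 600.39 ppm.

C ≈ 600 ppm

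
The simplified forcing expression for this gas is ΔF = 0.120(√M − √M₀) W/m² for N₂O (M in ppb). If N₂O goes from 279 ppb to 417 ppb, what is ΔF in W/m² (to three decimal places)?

ΔF = 0.446 W/m²

N₂O: 0.120 × (√417 − √279) = 0.120 × (20.4206 − 16.7033) = 0.120 × 3.7173 = 0.4461 W/m².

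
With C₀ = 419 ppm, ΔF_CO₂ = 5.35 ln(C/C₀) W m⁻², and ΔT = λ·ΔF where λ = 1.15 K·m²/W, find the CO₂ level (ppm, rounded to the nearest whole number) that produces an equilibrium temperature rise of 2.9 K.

C ≈ 671 ppm

Required forcing: ΔF = ΔT/λ = 2.9/1.15 = 2.5217 W/m².
Then ln(C/419) = ΔF/5.35 = 2.5217/5.35 = 0.47135.
So C = 419 × e^0.47135 = 419 × 1.60216 = 671.31 ppm.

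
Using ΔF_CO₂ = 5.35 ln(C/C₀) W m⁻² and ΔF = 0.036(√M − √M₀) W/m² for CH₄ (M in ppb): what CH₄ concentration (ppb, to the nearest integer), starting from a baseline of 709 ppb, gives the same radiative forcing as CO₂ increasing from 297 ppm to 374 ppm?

M ≈ 3707 ppb

CO₂ forcing: 5.35 × ln(374/297) = 5.35 × 0.230524 = 1.23330 W/m².
Set 0.036(√M − √709) = 1.23330: √M = 1.23330/0.036 + √709 = 34.2583 + 26.6271 = 60.8854.
M = (60.8854)² = 3707.03 ppb.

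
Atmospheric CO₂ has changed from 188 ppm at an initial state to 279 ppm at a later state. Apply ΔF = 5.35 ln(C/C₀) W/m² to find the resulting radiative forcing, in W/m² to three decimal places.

CO₂ absorption bands are partially saturated, so forcing scales with the logarithm of the concentration ratio.
CO₂: 5.35 × ln(279/188) = 5.35 × ln(1.48404) = 5.35 × 0.39477 = 2.1120 W/m².

ΔF = 2.112 W/m²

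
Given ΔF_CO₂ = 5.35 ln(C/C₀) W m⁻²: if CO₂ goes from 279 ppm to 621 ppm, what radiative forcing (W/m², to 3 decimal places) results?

CO₂: 5.35 × ln(621/279) = 5.35 × ln(2.22581) = 5.35 × 0.80012 = 4.2806 W/m².

ΔF = 4.281 W/m²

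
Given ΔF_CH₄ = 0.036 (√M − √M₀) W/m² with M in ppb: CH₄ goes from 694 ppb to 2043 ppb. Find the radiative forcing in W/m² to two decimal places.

CH₄: 0.036 × (√2043 − √694) = 0.036 × (45.1996 − 26.3439) = 0.036 × 18.8557 = 0.6788 W/m².

ΔF = 0.68 W/m²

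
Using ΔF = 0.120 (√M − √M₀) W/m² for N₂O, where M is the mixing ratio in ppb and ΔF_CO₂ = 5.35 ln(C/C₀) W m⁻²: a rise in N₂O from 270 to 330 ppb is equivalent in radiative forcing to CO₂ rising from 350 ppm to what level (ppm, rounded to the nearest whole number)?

N₂O forcing: 0.120 × (√330 − √270) = 0.120 × (18.1659 − 16.4317) = 0.120 × 1.7342 = 0.20810 W/m².
Set 5.35 ln(C/350) = 0.20810: ln(C/350) = 0.20810/5.35 = 0.03890, so C = 350 × e^0.03890 = 350 × 1.03967 = 363.88 ppm.

C ≈ 364 ppm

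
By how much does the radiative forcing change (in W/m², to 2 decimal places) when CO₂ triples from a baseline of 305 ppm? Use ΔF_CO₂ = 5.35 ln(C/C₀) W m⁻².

Because the forcing depends only on the ratio C/C₀, the initial concentration does not enter.
ΔF = 5.35 × ln(3) = 5.35 × 1.09861 = 5.8776 W/m².

ΔF = 5.88 W/m²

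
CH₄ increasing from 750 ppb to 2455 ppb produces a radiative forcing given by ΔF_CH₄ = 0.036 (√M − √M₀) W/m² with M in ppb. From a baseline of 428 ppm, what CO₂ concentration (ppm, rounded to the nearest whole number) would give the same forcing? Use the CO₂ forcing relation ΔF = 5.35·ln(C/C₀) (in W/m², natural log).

C ≈ 497 ppm

CH₄ forcing: 0.036 × (√2455 − √750) = 0.036 × (49.5480 − 27.3861) = 0.036 × 22.1619 = 0.79783 W/m².
Set 5.35 ln(C/428) = 0.79783: ln(C/428) = 0.79783/5.35 = 0.14913, so C = 428 × e^0.14913 = 428 × 1.16082 = 496.83 ppm.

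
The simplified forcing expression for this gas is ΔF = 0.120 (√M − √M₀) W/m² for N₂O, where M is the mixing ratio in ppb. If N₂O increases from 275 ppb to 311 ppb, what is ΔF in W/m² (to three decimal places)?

ΔF = 0.126 W/m²

N₂O: 0.120 × (√311 − √275) = 0.120 × (17.6352 − 16.5831) = 0.120 × 1.0521 = 0.1263 W/m².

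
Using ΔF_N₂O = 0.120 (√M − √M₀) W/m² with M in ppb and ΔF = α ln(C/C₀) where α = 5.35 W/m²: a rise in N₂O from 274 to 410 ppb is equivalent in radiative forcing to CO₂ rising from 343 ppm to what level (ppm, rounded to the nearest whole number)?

N₂O forcing: 0.120 × (√410 − √274) = 0.120 × (20.2485 − 16.5529) = 0.120 × 3.6956 = 0.44347 W/m².
Set 5.35 ln(C/343) = 0.44347: ln(C/343) = 0.44347/5.35 = 0.08289, so C = 343 × e^0.08289 = 343 × 1.08642 = 372.64 ppm.

C ≈ 373 ppm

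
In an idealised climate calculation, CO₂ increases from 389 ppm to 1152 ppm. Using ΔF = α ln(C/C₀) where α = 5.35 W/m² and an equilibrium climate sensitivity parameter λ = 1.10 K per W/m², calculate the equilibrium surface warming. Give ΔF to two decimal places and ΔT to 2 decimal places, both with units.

ΔF = 5.81 W/m²; ΔT = 6.39 K

CO₂: 5.35 × ln(1152/389) = 5.35 × ln(2.96144) = 5.35 × 1.08568 = 5.8084 W/m².
ΔT = λ ΔF = 1.10 × 5.81 = 6.3910 K.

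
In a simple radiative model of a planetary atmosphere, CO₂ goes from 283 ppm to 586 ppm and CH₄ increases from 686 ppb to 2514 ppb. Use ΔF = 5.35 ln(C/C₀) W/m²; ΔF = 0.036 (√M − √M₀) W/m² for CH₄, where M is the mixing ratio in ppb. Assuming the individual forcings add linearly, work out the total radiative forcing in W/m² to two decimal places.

ΔF = 4.76 W/m²

CO₂: 5.35 × ln(586/283) = 5.35 × ln(2.07067) = 5.35 × 0.72787 = 3.8941 W/m².
CH₄: 0.036 × (√2514 − √686) = 0.036 × (50.1398 − 26.1916) = 0.036 × 23.9482 = 0.8621 W/m².
Total ΔF = 3.8941 + 0.8621 = 4.7562 W/m².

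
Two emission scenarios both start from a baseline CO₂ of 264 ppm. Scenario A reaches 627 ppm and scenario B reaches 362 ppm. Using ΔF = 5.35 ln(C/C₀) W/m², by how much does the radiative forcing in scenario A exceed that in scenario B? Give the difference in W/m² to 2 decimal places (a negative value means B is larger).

ΔF_A − ΔF_B = 2.94 W/m²

ΔF_A = 5.35 ln(627/264) = 5.35 × 0.86500 = 4.6278 W/m².
ΔF_B = 5.35 ln(362/264) = 5.35 × 0.31570 = 1.6890 W/m².
Difference: 4.6278 − 1.6890 = 2.9388 W/m².
(Equivalently, ΔF_A − ΔF_B = 5.35 ln(627/362) = 5.35 × 0.54930 = 2.9388 W/m².)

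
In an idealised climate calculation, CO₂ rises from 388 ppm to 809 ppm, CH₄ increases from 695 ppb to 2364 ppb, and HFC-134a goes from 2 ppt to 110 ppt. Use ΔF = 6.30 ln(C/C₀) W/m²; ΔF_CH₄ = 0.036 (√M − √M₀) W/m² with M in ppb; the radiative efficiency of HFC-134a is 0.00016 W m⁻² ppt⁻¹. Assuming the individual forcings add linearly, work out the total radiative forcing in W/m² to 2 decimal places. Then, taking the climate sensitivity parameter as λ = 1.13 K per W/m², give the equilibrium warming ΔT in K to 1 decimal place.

ΔF = 5.45 W/m²; ΔT = 6.2 K

CO₂: 6.30 × ln(809/388) = 6.30 × ln(2.08505) = 6.30 × 0.73479 = 4.6292 W/m².
CH₄: 0.036 × (√2364 − √695) = 0.036 × (48.6210 − 26.3629) = 0.036 × 22.2581 = 0.8013 W/m².
HFC-134a: ΔF = 0.00016 × (110 − 2) = 0.00016 × 108 = 0.0173 W/m².
Total ΔF = 4.6292 + 0.8013 + 0.0173 = 5.4478 W/m².
ΔT = λ ΔF = 1.13 × 5.45 = 6.1585 K.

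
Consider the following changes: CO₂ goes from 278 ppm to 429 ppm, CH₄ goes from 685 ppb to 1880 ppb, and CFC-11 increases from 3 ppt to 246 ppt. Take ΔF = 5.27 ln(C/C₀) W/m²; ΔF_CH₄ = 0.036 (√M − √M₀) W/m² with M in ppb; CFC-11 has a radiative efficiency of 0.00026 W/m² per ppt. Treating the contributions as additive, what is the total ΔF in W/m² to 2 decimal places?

CO₂: 5.27 × ln(429/278) = 5.27 × ln(1.54317) = 5.27 × 0.43384 = 2.2863 W/m².
CH₄: 0.036 × (√1880 − √685) = 0.036 × (43.3590 − 26.1725) = 0.036 × 17.1865 = 0.6187 W/m².
CFC-11: ΔF = 0.00026 × (246 − 3) = 0.00026 × 243 = 0.0632 W/m².
Total ΔF = 2.2863 + 0.6187 + 0.0632 = 2.9682 W/m².

ΔF = 2.97 W/m²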